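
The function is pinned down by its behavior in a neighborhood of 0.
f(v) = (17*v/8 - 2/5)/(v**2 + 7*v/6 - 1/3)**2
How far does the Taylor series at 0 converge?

Denominator factor (v**2 + 7*v/6 - 1/3)^2: discriminant 97/36, real irrational roots -7/12 + (1/12)*sqrt(97) and -7/12 - (1/12)*sqrt(97); poles of order 2, moduli -7/12 + (1/12)*sqrt(97) and 7/12 + (1/12)*sqrt(97).
The radius of convergence is the smallest modulus among the singular points: -7/12 + (1/12)*sqrt(97).

The radius of convergence is -7/12 + (1/12)*sqrt(97).


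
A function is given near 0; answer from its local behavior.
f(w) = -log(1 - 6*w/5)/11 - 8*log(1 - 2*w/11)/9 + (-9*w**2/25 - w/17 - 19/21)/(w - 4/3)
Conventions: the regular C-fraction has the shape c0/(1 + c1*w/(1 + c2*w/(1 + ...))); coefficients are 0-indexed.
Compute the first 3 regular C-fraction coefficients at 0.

Taylor coefficients (expand at 0): a_0 = 19/28, a_1 = 776371/942480, a_2 = 158605199/207345600.
c0 = a_0 = 19/28. Peel one level at a time: if S = 1 + c*w/S' with S'(0) = 1, then c is the w-coefficient of S and S' = c*w/(S - 1).
S_1 = c0/f = 1 + (-776371/639540)*w + (3220150367/9295713900)*w^2 + ...; c1 = -776371/639540.
S_2 = c1*w/(S_1 - 1) = 1 + (87031091/304987905)*w + ...; c2 = 87031091/304987905.

The regular C-fraction coefficients are [19/28, -776371/639540, 87031091/304987905].


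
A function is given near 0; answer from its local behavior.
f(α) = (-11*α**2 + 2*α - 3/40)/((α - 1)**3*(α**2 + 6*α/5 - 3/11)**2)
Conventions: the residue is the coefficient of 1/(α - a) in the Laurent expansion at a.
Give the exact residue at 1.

The residue is -694921755/252495392.


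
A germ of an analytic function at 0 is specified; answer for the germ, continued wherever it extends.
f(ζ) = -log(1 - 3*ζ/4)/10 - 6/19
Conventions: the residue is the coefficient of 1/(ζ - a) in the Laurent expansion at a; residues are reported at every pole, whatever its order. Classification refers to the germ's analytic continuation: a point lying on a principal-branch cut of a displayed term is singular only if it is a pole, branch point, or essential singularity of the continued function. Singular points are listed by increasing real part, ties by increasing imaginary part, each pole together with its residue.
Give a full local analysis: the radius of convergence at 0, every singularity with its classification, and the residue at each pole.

Radius of convergence at 0: 4/3.
At 4/3: a logarithmic branch point.

Branch term (-1/10)*log(1 - ζ/(4/3)): its argument vanishes at ζ = 4/3, a logarithmic branch point, modulus 4/3.
The radius of convergence is the smallest modulus among the singular points: 4/3.


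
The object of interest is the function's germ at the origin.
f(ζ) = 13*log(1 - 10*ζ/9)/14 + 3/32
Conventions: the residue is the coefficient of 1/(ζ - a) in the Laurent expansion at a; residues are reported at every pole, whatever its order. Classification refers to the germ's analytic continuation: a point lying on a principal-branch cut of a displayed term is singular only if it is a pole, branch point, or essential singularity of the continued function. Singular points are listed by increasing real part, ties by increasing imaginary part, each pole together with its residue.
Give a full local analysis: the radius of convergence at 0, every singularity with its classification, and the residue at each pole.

Branch term (13/14)*log(1 - ζ/(9/10)): its argument vanishes at ζ = 9/10, a logarithmic branch point, modulus 9/10.
The radius of convergence is the smallest modulus among the singular points: 9/10.

Radius of convergence at 0: 9/10.
At 9/10: a logarithmic branch point.


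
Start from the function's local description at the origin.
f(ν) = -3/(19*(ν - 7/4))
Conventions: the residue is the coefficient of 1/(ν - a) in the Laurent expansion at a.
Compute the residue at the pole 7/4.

The residue is -3/19.

At the order-1 pole 7/4 set g(ν) = (ν - (7/4))*f(ν) = -3/19.
Simple pole: residue = g(a) at a = 7/4, which is -3/19.


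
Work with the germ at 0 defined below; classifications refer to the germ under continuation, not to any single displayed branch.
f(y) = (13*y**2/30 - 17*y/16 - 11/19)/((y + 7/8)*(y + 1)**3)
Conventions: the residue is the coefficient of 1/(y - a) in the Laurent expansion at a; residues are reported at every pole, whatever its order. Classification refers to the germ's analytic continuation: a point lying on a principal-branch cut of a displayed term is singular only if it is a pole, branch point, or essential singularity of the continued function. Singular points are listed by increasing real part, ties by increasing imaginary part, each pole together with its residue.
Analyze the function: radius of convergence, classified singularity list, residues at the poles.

Denominator factor (y + 1)^3: pole of order 3 at -1, modulus 1.
Denominator factor (y + 7/8): pole of order 1 at -7/8, modulus 7/8.
The radius of convergence is the smallest modulus among the singular points: 7/8.
At the order-3 pole -1 set g(y) = (y - (-1))^3*f(y) = (13*y**2/30 - 17*y/16 - 11/19)/(y + 7/8).
Order-3 pole: residue = g''(a)/2; g''(-1) = -199184/285, so the residue is -99592/285.
At the order-1 pole -7/8 set g(y) = (y - (-7/8))*f(y) = (13*y**2/30 - 17*y/16 - 11/19)/(y + 1)**3.
Simple pole: residue = g(a) at a = -7/8, which is 99592/285.
List the singular points by increasing real part (a conjugate pair: the negative imaginary part first).

Radius of convergence at 0: 7/8.
At -1: a pole of order 3; residue -99592/285.
At -7/8: a pole of order 1; residue 99592/285.


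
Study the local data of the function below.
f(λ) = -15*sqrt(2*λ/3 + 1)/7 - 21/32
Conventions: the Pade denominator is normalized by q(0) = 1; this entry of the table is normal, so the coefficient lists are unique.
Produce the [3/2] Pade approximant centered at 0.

The Pade approximant has numerator coefficients [-627/224, -289/112, -529/896, -5/252]; denominator coefficients [1, 2/3, 1/12].

Taylor coefficients needed (expand at 0): a_0 = -627/224, a_1 = -5/7, a_2 = 5/42, a_3 = -5/126, a_4 = 25/1512, a_5 = -5/648.
Write the denominator as Q(λ) = 1 + q1*λ + q2*λ^2. Requiring Q*f - P = O(λ^6) with deg P <= 3 kills the coefficients of λ^4..λ^5 in Q*f:
  λ^4: a_4 + q1*a_3 + q2*a_2 = 0, i.e. 25/1512 + (-5/126)*q1 + (5/42)*q2 = 0.
  λ^5: a_5 + q1*a_4 + q2*a_3 = 0, i.e. -5/648 + (25/1512)*q1 + (-5/126)*q2 = 0.
Solving this linear system: q1 = 2/3, q2 = 1/12.
The numerator is Q*f truncated at degree 3: P0 = a_0 = -627/224; P1 = a_1 + q1*a_0 = -289/112; P2 = a_2 + q1*a_1 + q2*a_0 = -529/896; P3 = a_3 + q1*a_2 + q2*a_1 = -5/252.


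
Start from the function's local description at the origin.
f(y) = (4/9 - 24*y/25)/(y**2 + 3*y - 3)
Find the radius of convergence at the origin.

The radius of convergence is -3/2 + (1/2)*sqrt(21).

Denominator factor (y**2 + 3*y - 3): discriminant 21, real irrational roots -3/2 + (1/2)*sqrt(21) and -3/2 - (1/2)*sqrt(21); poles of order 1, moduli -3/2 + (1/2)*sqrt(21) and 3/2 + (1/2)*sqrt(21).
The radius of convergence is the smallest modulus among the singular points: -3/2 + (1/2)*sqrt(21).


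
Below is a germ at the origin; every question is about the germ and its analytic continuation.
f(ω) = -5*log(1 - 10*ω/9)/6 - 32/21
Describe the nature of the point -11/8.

There is no denominator, hence no pole anywhere.
Branch term log(1 - ω/(9/10)): argument at -11/8 is 91/36, nonzero, so -11/8 is not its branch point (a point on a principal cut is still regular for the continued germ).
So the germ continues analytically to -11/8.

The point is a regular point.


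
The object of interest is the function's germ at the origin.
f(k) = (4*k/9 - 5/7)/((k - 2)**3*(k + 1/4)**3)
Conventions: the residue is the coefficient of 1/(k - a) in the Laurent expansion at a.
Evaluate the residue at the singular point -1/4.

At the order-3 pole -1/4 set g(k) = (k - (-1/4))^3*f(k) = (4*k/9 - 5/7)/(k - 2)**3.
Order-3 pole: residue = g''(a)/2; g''(-1/4) = 83968/1240029, so the residue is 41984/1240029.

The residue is 41984/1240029.


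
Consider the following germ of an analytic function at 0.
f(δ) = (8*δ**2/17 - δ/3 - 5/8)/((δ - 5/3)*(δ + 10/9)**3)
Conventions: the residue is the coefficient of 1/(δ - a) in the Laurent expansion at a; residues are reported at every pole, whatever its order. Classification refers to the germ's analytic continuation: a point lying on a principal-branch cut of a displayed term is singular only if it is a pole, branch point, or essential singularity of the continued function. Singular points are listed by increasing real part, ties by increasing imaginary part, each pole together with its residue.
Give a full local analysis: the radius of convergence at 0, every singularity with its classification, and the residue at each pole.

Radius of convergence at 0: 10/9.
At -10/9: a pole of order 3; residue -2511/425000.
At 5/3: a pole of order 1; residue 2511/425000.

Denominator factor (δ - 5/3): pole of order 1 at 5/3, modulus 5/3.
Denominator factor (δ + 10/9)^3: pole of order 3 at -10/9, modulus 10/9.
The radius of convergence is the smallest modulus among the singular points: 10/9.
At the order-3 pole -10/9 set g(δ) = (δ - (-10/9))^3*f(δ) = (8*δ**2/17 - δ/3 - 5/8)/(δ - 5/3).
Order-3 pole: residue = g''(a)/2; g''(-10/9) = -2511/212500, so the residue is -2511/425000.
At the order-1 pole 5/3 set g(δ) = (δ - (5/3))*f(δ) = (8*δ**2/17 - δ/3 - 5/8)/(δ + 10/9)**3.
Simple pole: residue = g(a) at a = 5/3, which is 2511/425000.
List the singular points by increasing real part (a conjugate pair: the negative imaginary part first).


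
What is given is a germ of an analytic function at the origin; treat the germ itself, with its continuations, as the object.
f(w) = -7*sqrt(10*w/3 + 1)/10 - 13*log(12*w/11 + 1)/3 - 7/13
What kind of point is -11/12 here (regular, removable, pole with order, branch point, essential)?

The term (-13/3)*log(1 - w/(-11/12)) has argument 1 - -11/12/(-11/12) = 0 at -11/12: a logarithmic (infinitely-sheeted) branch point; the remaining terms are analytic or single-valued there.

The point is a logarithmic branch point.


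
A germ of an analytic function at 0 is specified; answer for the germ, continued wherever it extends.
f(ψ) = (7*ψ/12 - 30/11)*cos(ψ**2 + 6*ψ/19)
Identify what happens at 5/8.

There is no denominator, hence no pole anywhere.
The factor cos(ψ**2 + 6*ψ/19) is entire.
So the germ continues analytically to 5/8.

The point is a regular point.


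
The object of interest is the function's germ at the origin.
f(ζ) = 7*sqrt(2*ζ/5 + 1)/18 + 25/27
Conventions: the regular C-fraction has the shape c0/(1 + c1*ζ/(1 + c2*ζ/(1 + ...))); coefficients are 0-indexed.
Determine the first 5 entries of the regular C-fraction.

Taylor coefficients (expand at 0): a_0 = 71/54, a_1 = 7/90, a_2 = -7/900, a_3 = 7/4500, a_4 = -7/18000.
c0 = a_0 = 71/54. Peel one level at a time: if S = 1 + c*ζ/S' with S'(0) = 1, then c is the ζ-coefficient of S and S' = c*ζ/(S - 1).
S_1 = c0/f = 1 + (-21/355)*ζ + (2373/252050)*ζ^2 + ...; c1 = -21/355.
S_2 = c1*ζ/(S_1 - 1) = 1 + (113/710)*ζ + (-1/100)*ζ^2 + ...; c2 = 113/710.
S_3 = c2*ζ/(S_2 - 1) = 1 + (71/1130)*ζ + (-2201/255380)*ζ^2 + ...; c3 = 71/1130.
S_4 = c3*ζ/(S_3 - 1) = 1 + (31/226)*ζ + ...; c4 = 31/226.

The regular C-fraction coefficients are [71/54, -21/355, 113/710, 71/1130, 31/226].


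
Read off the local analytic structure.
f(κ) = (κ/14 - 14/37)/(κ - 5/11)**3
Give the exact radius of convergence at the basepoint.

Denominator factor (κ - 5/11)^3: pole of order 3 at 5/11, modulus 5/11.
The radius of convergence is the smallest modulus among the singular points: 5/11.

The radius of convergence is 5/11.


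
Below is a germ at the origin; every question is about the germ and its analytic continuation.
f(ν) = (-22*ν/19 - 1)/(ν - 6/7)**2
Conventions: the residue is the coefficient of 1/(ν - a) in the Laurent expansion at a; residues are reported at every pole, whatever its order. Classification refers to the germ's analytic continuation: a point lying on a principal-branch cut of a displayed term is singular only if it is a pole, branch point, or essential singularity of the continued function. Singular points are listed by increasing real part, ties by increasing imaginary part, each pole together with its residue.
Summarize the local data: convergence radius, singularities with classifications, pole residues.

Denominator factor (ν - 6/7)^2: pole of order 2 at 6/7, modulus 6/7.
The radius of convergence is the smallest modulus among the singular points: 6/7.
At the order-2 pole 6/7 set g(ν) = (ν - (6/7))^2*f(ν) = -22*ν/19 - 1.
Order-2 pole: residue = g'(a); g'(6/7) = -22/19, so the residue is -22/19.

Radius of convergence at 0: 6/7.
At 6/7: a pole of order 2; residue -22/19.


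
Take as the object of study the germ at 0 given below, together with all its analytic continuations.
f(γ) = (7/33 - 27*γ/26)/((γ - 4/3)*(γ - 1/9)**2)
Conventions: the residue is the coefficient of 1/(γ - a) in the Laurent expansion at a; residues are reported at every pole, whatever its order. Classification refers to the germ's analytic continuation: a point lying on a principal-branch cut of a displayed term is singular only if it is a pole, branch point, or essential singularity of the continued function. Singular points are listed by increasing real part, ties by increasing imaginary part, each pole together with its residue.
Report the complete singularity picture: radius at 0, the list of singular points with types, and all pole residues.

Radius of convergence at 0: 1/9.
At 1/9: a pole of order 2; residue 13581/17303.
At 4/3: a pole of order 1; residue -13581/17303.

Denominator factor (γ - 4/3): pole of order 1 at 4/3, modulus 4/3.
Denominator factor (γ - 1/9)^2: pole of order 2 at 1/9, modulus 1/9.
The radius of convergence is the smallest modulus among the singular points: 1/9.
At the order-2 pole 1/9 set g(γ) = (γ - (1/9))^2*f(γ) = (7/33 - 27*γ/26)/(γ - 4/3).
Order-2 pole: residue = g'(a); g'(1/9) = 13581/17303, so the residue is 13581/17303.
At the order-1 pole 4/3 set g(γ) = (γ - (4/3))*f(γ) = (7/33 - 27*γ/26)/(γ - 1/9)**2.
Simple pole: residue = g(a) at a = 4/3, which is -13581/17303.
List the singular points by increasing real part (a conjugate pair: the negative imaginary part first).


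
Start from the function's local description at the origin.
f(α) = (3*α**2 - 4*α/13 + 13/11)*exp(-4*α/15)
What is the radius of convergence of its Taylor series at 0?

The radius of convergence is infinite.

The factor exp(-4*α/15) is entire and contributes no finite singular point.
The polynomial part has no poles.
No finite singular points: the Taylor series at 0 converges everywhere.


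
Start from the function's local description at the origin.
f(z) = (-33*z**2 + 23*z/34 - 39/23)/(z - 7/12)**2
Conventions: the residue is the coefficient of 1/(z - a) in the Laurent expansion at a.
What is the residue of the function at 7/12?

The residue is -643/17.

At the order-2 pole 7/12 set g(z) = (z - (7/12))^2*f(z) = -33*z**2 + 23*z/34 - 39/23.
Order-2 pole: residue = g'(a); g'(7/12) = -643/17, so the residue is -643/17.


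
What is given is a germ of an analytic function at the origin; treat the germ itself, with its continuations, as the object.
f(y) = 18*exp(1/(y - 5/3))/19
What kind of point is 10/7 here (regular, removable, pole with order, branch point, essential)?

There is no denominator, hence no pole anywhere.
The essential point of exp(1/(y - (5/3))) is 5/3, not 10/7.
So the germ continues analytically to 10/7.

The point is a regular point.


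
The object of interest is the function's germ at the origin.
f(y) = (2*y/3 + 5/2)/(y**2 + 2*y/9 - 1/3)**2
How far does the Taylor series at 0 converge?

Denominator factor (y**2 + 2*y/9 - 1/3)^2: discriminant 112/81, real irrational roots -1/9 + (2/9)*sqrt(7) and -1/9 - (2/9)*sqrt(7); poles of order 2, moduli -1/9 + (2/9)*sqrt(7) and 1/9 + (2/9)*sqrt(7).
The radius of convergence is the smallest modulus among the singular points: -1/9 + (2/9)*sqrt(7).

The radius of convergence is -1/9 + (2/9)*sqrt(7).


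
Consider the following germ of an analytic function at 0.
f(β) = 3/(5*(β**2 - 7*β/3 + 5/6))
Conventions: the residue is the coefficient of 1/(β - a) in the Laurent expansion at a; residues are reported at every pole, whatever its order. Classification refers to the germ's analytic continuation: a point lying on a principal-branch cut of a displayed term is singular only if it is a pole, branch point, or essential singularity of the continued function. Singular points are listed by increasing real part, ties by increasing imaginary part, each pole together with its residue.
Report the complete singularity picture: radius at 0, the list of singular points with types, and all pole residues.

Denominator factor (β**2 - 7*β/3 + 5/6): discriminant 19/9, real irrational roots 7/6 + (1/6)*sqrt(19) and 7/6 - (1/6)*sqrt(19); poles of order 1, moduli 7/6 + (1/6)*sqrt(19) and 7/6 - (1/6)*sqrt(19).
The radius of convergence is the smallest modulus among the singular points: 7/6 - (1/6)*sqrt(19).
The factor β**2 - 7*β/3 + 5/6 splits as (β - a)(β - a') with a = 7/6 - (1/6)*sqrt(19), a' = 7/6 + (1/6)*sqrt(19). At the order-1 pole a set g(β) = (β - a)*f(β) = [3/5] / (β - a').
Simple pole: residue = g(a) at a = 7/6 - (1/6)*sqrt(19), which is -(9/95)*sqrt(19).
The factor β**2 - 7*β/3 + 5/6 splits as (β - a)(β - a') with a = 7/6 + (1/6)*sqrt(19), a' = 7/6 - (1/6)*sqrt(19). At the order-1 pole a set g(β) = (β - a)*f(β) = [3/5] / (β - a').
Simple pole: residue = g(a) at a = 7/6 + (1/6)*sqrt(19), which is (9/95)*sqrt(19).
List the singular points by increasing real part (a conjugate pair: the negative imaginary part first).

Radius of convergence at 0: 7/6 - (1/6)*sqrt(19).
At 7/6 - (1/6)*sqrt(19): a pole of order 1; residue -(9/95)*sqrt(19).
At 7/6 + (1/6)*sqrt(19): a pole of order 1; residue (9/95)*sqrt(19).


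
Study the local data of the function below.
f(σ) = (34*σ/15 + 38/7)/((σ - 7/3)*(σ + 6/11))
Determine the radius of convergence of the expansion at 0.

The radius of convergence is 6/11.

Denominator factor (σ + 6/11): pole of order 1 at -6/11, modulus 6/11.
Denominator factor (σ - 7/3): pole of order 1 at 7/3, modulus 7/3.
The radius of convergence is the smallest modulus among the singular points: 6/11.


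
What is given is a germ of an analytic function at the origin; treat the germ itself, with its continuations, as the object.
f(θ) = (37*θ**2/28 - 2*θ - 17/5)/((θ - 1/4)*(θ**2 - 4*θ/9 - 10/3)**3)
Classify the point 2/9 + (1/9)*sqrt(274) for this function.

The point is a pole of order 3.

The denominator factor θ**2 - 4*θ/9 - 10/3 vanishes at 2/9 + (1/9)*sqrt(274) and appears to the power 3; the numerator there equals 3917/5670 - (89/567)*sqrt(274), nonzero, and no other factor vanishes.
Hence a pole whose order is the multiplicity, 3.


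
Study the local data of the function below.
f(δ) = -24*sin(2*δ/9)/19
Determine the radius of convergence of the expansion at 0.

The radius of convergence is infinite.

The factor sin(2*δ/9) is entire and contributes no finite singular point.
The polynomial part has no poles.
No finite singular points: the Taylor series at 0 converges everywhere.


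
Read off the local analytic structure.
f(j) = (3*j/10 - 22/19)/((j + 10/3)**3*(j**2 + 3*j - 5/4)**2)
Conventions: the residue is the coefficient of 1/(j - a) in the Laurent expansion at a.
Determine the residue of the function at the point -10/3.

At the order-3 pole -10/3 set g(j) = (j - (-10/3))^3*f(j) = (3*j/10 - 22/19)/(j**2 + 3*j - 5/4)**2.
Order-3 pole: residue = g''(a)/2; g''(-10/3) = -5612810112/11875, so the residue is -2806405056/11875.

The residue is -2806405056/11875.


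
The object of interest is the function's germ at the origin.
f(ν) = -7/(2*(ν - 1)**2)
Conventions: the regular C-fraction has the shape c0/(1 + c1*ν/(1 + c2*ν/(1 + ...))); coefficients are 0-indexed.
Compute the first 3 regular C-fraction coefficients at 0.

The regular C-fraction coefficients are [-7/2, -2, 1/2].

Taylor coefficients (expand at 0): a_0 = -7/2, a_1 = -7, a_2 = -21/2.
c0 = a_0 = -7/2. Peel one level at a time: if S = 1 + c*ν/S' with S'(0) = 1, then c is the ν-coefficient of S and S' = c*ν/(S - 1).
S_1 = c0/f = 1 + (-2)*ν + (1)*ν^2 + ...; c1 = -2.
S_2 = c1*ν/(S_1 - 1) = 1 + (1/2)*ν + ...; c2 = 1/2.


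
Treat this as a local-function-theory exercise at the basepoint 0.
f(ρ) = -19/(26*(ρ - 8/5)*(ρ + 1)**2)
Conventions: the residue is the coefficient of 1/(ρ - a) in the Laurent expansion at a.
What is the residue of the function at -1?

The residue is 475/4394.

At the order-2 pole -1 set g(ρ) = (ρ - (-1))^2*f(ρ) = -19/(26*(ρ - 8/5)).
Order-2 pole: residue = g'(a); g'(-1) = 475/4394, so the residue is 475/4394.


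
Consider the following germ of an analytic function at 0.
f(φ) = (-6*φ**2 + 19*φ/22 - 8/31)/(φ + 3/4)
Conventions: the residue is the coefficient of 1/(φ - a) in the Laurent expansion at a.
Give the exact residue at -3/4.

At the order-1 pole -3/4 set g(φ) = (φ - (-3/4))*f(φ) = -6*φ**2 + 19*φ/22 - 8/31.
Simple pole: residue = g(a) at a = -3/4, which is -5839/1364.

The residue is -5839/1364.


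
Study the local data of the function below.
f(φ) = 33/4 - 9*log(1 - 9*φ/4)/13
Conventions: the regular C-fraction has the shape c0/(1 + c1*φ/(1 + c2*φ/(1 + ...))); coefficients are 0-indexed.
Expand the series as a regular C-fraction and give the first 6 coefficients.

Taylor coefficients (expand at 0): a_0 = 33/4, a_1 = 81/52, a_2 = 729/416, a_3 = 2187/832, a_4 = 59049/13312, a_5 = 531441/66560.
c0 = a_0 = 33/4. Peel one level at a time: if S = 1 + c*φ/S' with S'(0) = 1, then c is the φ-coefficient of S and S' = c*φ/(S - 1).
S_1 = c0/f = 1 + (-27/143)*φ + (-28917/163592)*φ^2 + ...; c1 = -27/143.
S_2 = c1*φ/(S_1 - 1) = 1 + (-1071/1144)*φ + (-27/64)*φ^2 + ...; c2 = -1071/1144.
S_3 = c2*φ/(S_2 - 1) = 1 + (-429/952)*φ + (-137709/453152)*φ^2 + ...; c3 = -429/952.
S_4 = c3*φ/(S_3 - 1) = 1 + (-321/476)*φ + (-27/80)*φ^2 + ...; c4 = -321/476.
S_5 = c4*φ/(S_4 - 1) = 1 + (-1071/2140)*φ + ...; c5 = -1071/2140.

The regular C-fraction coefficients are [33/4, -27/143, -1071/1144, -429/952, -321/476, -1071/2140].


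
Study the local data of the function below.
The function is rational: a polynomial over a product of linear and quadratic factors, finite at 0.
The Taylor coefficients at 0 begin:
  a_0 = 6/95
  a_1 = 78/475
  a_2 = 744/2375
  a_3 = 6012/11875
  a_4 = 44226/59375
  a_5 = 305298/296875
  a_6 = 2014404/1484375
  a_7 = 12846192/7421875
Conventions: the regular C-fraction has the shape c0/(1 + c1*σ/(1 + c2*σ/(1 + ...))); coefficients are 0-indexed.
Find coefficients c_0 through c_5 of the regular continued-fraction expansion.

The regular C-fraction coefficients are [6/95, -13/5, 9/13, -94/117, 247/846, -135/1786].

Taylor coefficients (read off): a_0 = 6/95, a_1 = 78/475, a_2 = 744/2375, a_3 = 6012/11875, a_4 = 44226/59375, a_5 = 305298/296875.
c0 = a_0 = 6/95. Peel one level at a time: if S = 1 + c*σ/S' with S'(0) = 1, then c is the σ-coefficient of S and S' = c*σ/(S - 1).
S_1 = c0/f = 1 + (-13/5)*σ + (9/5)*σ^2 + ...; c1 = -13/5.
S_2 = c1*σ/(S_1 - 1) = 1 + (9/13)*σ + (94/169)*σ^2 + ...; c2 = 9/13.
S_3 = c2*σ/(S_2 - 1) = 1 + (-94/117)*σ + (19/81)*σ^2 + ...; c3 = -94/117.
S_4 = c3*σ/(S_3 - 1) = 1 + (247/846)*σ + (195/8836)*σ^2 + ...; c4 = 247/846.
S_5 = c4*σ/(S_4 - 1) = 1 + (-135/1786)*σ + ...; c5 = -135/1786.


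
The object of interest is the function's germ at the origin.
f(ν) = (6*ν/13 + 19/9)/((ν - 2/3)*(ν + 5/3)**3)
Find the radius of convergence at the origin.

Denominator factor (ν - 2/3): pole of order 1 at 2/3, modulus 2/3.
Denominator factor (ν + 5/3)^3: pole of order 3 at -5/3, modulus 5/3.
The radius of convergence is the smallest modulus among the singular points: 2/3.

The radius of convergence is 2/3.


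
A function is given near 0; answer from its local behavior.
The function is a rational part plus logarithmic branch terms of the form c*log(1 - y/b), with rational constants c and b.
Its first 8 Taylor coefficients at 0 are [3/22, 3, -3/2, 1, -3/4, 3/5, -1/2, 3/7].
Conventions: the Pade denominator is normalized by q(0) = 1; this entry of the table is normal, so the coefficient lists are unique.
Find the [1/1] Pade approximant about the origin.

The Pade approximant has numerator coefficients [3/22, 135/44]; denominator coefficients [1, 1/2].

Taylor coefficients needed (read off): a_0 = 3/22, a_1 = 3, a_2 = -3/2.
Write the denominator as Q(y) = 1 + q1*y. Requiring Q*f - P = O(y^3) with deg P <= 1 kills the coefficients of y^2..y^2 in Q*f:
  y^2: a_2 + q1*a_1 = 0, i.e. -3/2 + (3)*q1 = 0.
Solving this linear system: q1 = 1/2.
The numerator is Q*f truncated at degree 1: P0 = a_0 = 3/22; P1 = a_1 + q1*a_0 = 135/44.


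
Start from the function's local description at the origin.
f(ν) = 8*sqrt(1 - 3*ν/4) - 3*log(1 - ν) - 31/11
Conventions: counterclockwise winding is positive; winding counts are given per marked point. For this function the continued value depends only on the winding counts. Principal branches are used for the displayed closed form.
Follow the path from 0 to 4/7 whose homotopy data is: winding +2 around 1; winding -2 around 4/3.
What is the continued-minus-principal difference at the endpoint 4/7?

The rational part is single-valued and drops out of the difference; each branch term changes only by its own monodromy.
(-3)*log(1 - ν/(1)): each positive loop around 1 adds 2*pi*i to the log, so winding +2 contributes (-3)*(2)*2*pi*i = -(12)*pi*i.
(8)*sqrt(1 - ν/(4/3)): winding -2 is even, the square root returns to the same sheet, contribution 0.
Summing the contributions at ν = 4/7 gives -(12)*pi*i.

Continued minus principal equals -(12)*pi*i.


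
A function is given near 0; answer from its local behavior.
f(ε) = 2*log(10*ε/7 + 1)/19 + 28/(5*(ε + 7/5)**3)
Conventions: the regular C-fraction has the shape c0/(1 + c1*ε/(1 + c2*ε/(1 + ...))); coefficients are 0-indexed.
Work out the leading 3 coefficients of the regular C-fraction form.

Taylor coefficients (expand at 0): a_0 = 100/49, a_1 = -27520/6517, a_2 = 280100/45619.
c0 = a_0 = 100/49. Peel one level at a time: if S = 1 + c*ε/S' with S'(0) = 1, then c is the ε-coefficient of S and S' = c*ε/(S - 1).
S_1 = c0/f = 1 + (1376/665)*ε + (562901/442225)*ε^2 + ...; c1 = 1376/665.
S_2 = c1*ε/(S_1 - 1) = 1 + (-562901/915040)*ε + ...; c2 = -562901/915040.

The regular C-fraction coefficients are [100/49, 1376/665, -562901/915040].


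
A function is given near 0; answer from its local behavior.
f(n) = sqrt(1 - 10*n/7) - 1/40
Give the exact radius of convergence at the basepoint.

The radius of convergence is 7/10.

Branch term (1)*sqrt(1 - n/(7/10)): its argument vanishes at n = 7/10, a square-root branch point, modulus 7/10.
The radius of convergence is the smallest modulus among the singular points: 7/10.


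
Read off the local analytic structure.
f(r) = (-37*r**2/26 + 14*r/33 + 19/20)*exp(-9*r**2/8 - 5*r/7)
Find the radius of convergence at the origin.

The radius of convergence is infinite.

The factor exp(-9*r**2/8 - 5*r/7) is entire and contributes no finite singular point.
The polynomial part has no poles.
No finite singular points: the Taylor series at 0 converges everywhere.


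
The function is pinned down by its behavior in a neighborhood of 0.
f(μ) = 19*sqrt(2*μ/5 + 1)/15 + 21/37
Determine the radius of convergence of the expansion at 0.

Branch term (19/15)*sqrt(1 - μ/(-5/2)): its argument vanishes at μ = -5/2, a square-root branch point, modulus 5/2.
The radius of convergence is the smallest modulus among the singular points: 5/2.

The radius of convergence is 5/2.


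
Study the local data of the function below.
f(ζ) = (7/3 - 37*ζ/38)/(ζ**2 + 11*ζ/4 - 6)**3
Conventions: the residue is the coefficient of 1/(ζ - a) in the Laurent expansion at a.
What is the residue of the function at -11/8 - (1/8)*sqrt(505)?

The factor ζ**2 + 11*ζ/4 - 6 splits as (ζ - a)(ζ - a') with a = -11/8 - (1/8)*sqrt(505), a' = -11/8 + (1/8)*sqrt(505). At the order-3 pole a set g(ζ) = (ζ - a)^3*f(ζ) = [7/3 - 37*ζ/38] / (ζ - a')^3.
Order-3 pole: residue = g''(a)/2; g''(-11/8 - (1/8)*sqrt(505)) = -(857344/2446964875)*sqrt(505), so the residue is -(428672/2446964875)*sqrt(505).

The residue is -(428672/2446964875)*sqrt(505).


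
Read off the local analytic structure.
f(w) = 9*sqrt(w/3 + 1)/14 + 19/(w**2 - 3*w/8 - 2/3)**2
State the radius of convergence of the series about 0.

The radius of convergence is -3/16 + (7/48)*sqrt(33).

Denominator factor (w**2 - 3*w/8 - 2/3)^2: discriminant 539/192, real irrational roots 3/16 + (7/48)*sqrt(33) and 3/16 - (7/48)*sqrt(33); poles of order 2, moduli 3/16 + (7/48)*sqrt(33) and -3/16 + (7/48)*sqrt(33).
Branch term (9/14)*sqrt(1 - w/(-3)): its argument vanishes at w = -3, a square-root branch point, modulus 3.
The radius of convergence is the smallest modulus among the singular points: -3/16 + (7/48)*sqrt(33).


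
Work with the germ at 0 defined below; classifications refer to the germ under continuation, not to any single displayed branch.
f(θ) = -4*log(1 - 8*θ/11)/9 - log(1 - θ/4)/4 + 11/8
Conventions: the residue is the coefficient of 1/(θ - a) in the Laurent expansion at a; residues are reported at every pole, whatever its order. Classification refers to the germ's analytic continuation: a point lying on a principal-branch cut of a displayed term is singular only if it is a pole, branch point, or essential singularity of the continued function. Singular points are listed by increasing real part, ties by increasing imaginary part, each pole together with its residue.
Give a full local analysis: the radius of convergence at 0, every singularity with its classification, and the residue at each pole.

Branch term (-4/9)*log(1 - θ/(11/8)): its argument vanishes at θ = 11/8, a logarithmic branch point, modulus 11/8.
Branch term (-1/4)*log(1 - θ/(4)): its argument vanishes at θ = 4, a logarithmic branch point, modulus 4.
The radius of convergence is the smallest modulus among the singular points: 11/8.
List the singular points by increasing real part (a conjugate pair: the negative imaginary part first).

Radius of convergence at 0: 11/8.
At 11/8: a logarithmic branch point.
At 4: a logarithmic branch point.


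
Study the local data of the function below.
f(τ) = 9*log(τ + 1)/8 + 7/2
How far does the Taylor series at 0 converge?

The radius of convergence is 1.

Branch term (9/8)*log(1 - τ/(-1)): its argument vanishes at τ = -1, a logarithmic branch point, modulus 1.
The radius of convergence is the smallest modulus among the singular points: 1.


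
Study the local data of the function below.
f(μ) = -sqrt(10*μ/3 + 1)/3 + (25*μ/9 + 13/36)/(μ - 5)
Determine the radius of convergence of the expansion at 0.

Denominator factor (μ - 5): pole of order 1 at 5, modulus 5.
Branch term (-1/3)*sqrt(1 - μ/(-3/10)): its argument vanishes at μ = -3/10, a square-root branch point, modulus 3/10.
The radius of convergence is the smallest modulus among the singular points: 3/10.

The radius of convergence is 3/10.


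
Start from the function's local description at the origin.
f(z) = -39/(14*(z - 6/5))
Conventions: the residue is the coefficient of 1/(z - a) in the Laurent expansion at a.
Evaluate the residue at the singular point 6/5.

At the order-1 pole 6/5 set g(z) = (z - (6/5))*f(z) = -39/14.
Simple pole: residue = g(a) at a = 6/5, which is -39/14.

The residue is -39/14.


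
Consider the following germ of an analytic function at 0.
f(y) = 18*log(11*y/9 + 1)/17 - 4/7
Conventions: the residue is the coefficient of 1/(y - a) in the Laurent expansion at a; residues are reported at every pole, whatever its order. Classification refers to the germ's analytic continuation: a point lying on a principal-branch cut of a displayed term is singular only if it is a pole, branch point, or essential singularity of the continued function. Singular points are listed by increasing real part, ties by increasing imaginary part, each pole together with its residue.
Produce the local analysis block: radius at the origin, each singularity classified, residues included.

Radius of convergence at 0: 9/11.
At -9/11: a logarithmic branch point.

Branch term (18/17)*log(1 - y/(-9/11)): its argument vanishes at y = -9/11, a logarithmic branch point, modulus 9/11.
The radius of convergence is the smallest modulus among the singular points: 9/11.


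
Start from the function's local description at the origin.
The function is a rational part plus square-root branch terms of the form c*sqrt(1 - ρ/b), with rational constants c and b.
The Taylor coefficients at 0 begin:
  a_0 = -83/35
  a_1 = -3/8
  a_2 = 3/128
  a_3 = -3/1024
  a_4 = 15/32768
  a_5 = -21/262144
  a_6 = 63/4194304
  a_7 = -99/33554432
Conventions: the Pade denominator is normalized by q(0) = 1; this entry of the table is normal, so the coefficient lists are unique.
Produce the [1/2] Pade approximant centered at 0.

Taylor coefficients needed (read off): a_0 = -83/35, a_1 = -3/8, a_2 = 3/128, a_3 = -3/1024.
Write the denominator as Q(ρ) = 1 + q1*ρ + q2*ρ^2. Requiring Q*f - P = O(ρ^4) with deg P <= 1 kills the coefficients of ρ^2..ρ^3 in Q*f:
  ρ^2: a_2 + q1*a_1 + q2*a_0 = 0, i.e. 3/128 + (-3/8)*q1 + (-83/35)*q2 = 0.
  ρ^3: a_3 + q1*a_2 + q2*a_1 = 0, i.e. -3/1024 + (3/128)*q1 + (-3/8)*q2 = 0.
Solving this linear system: q1 = 47/586, q2 = -105/37504.
The numerator is Q*f truncated at degree 1: P0 = a_0 = -83/35; P1 = a_1 + q1*a_0 = -46369/82040.

The Pade approximant has numerator coefficients [-83/35, -46369/82040]; denominator coefficients [1, 47/586, -105/37504].


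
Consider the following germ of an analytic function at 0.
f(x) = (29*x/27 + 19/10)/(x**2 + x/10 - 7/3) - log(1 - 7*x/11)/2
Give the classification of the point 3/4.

The point is a regular point.

Denominator factors: x**2 + x/10 - 7/3 = -407/240 at x = 3/4 — none vanishes.
Branch term log(1 - x/(11/7)): argument at 3/4 is 23/44, nonzero, so 3/4 is not its branch point (a point on a principal cut is still regular for the continued germ).
So the germ continues analytically to 3/4.


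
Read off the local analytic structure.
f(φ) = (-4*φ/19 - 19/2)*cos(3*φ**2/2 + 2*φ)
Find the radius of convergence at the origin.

The radius of convergence is infinite.

The factor cos(3*φ**2/2 + 2*φ) is entire and contributes no finite singular point.
The polynomial part has no poles.
No finite singular points: the Taylor series at 0 converges everywhere.


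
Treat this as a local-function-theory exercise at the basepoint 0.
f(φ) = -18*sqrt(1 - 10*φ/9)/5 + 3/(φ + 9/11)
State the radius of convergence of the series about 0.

The radius of convergence is 9/11.

Denominator factor (φ + 9/11): pole of order 1 at -9/11, modulus 9/11.
Branch term (-18/5)*sqrt(1 - φ/(9/10)): its argument vanishes at φ = 9/10, a square-root branch point, modulus 9/10.
The radius of convergence is the smallest modulus among the singular points: 9/11.


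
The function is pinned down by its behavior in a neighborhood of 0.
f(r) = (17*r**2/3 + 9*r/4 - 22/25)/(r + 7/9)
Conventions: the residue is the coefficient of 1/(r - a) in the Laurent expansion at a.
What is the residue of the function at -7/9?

The residue is 19391/24300.

At the order-1 pole -7/9 set g(r) = (r - (-7/9))*f(r) = 17*r**2/3 + 9*r/4 - 22/25.
Simple pole: residue = g(a) at a = -7/9, which is 19391/24300.


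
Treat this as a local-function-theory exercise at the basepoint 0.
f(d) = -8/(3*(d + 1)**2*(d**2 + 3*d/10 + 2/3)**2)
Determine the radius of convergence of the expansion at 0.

Denominator factor (d**2 + 3*d/10 + 2/3)^2: discriminant -773/300, complex-conjugate roots (-3/20) + ((1/60)*sqrt(2319))*i and (-3/20) - ((1/60)*sqrt(2319))*i; poles of order 2, moduli (1/3)*sqrt(6) and (1/3)*sqrt(6).
Denominator factor (d + 1)^2: pole of order 2 at -1, modulus 1.
The radius of convergence is the smallest modulus among the singular points: (1/3)*sqrt(6).

The radius of convergence is (1/3)*sqrt(6).


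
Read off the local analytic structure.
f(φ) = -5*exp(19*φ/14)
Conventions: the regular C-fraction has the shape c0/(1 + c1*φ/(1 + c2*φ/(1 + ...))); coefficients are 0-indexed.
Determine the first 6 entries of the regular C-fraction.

The regular C-fraction coefficients are [-5, -19/14, 19/28, -19/84, 19/84, -19/140].

Taylor coefficients (expand at 0): a_0 = -5, a_1 = -95/14, a_2 = -1805/392, a_3 = -34295/16464, a_4 = -651605/921984, a_5 = -2476099/12907776.
c0 = a_0 = -5. Peel one level at a time: if S = 1 + c*φ/S' with S'(0) = 1, then c is the φ-coefficient of S and S' = c*φ/(S - 1).
S_1 = c0/f = 1 + (-19/14)*φ + (361/392)*φ^2 + ...; c1 = -19/14.
S_2 = c1*φ/(S_1 - 1) = 1 + (19/28)*φ + (361/2352)*φ^2 + ...; c2 = 19/28.
S_3 = c2*φ/(S_2 - 1) = 1 + (-19/84)*φ + (361/7056)*φ^2 + ...; c3 = -19/84.
S_4 = c3*φ/(S_3 - 1) = 1 + (19/84)*φ + (361/11760)*φ^2 + ...; c4 = 19/84.
S_5 = c4*φ/(S_4 - 1) = 1 + (-19/140)*φ + ...; c5 = -19/140.


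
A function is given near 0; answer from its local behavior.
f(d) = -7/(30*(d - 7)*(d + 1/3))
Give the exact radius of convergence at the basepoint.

Denominator factor (d - 7): pole of order 1 at 7, modulus 7.
Denominator factor (d + 1/3): pole of order 1 at -1/3, modulus 1/3.
The radius of convergence is the smallest modulus among the singular points: 1/3.

The radius of convergence is 1/3.


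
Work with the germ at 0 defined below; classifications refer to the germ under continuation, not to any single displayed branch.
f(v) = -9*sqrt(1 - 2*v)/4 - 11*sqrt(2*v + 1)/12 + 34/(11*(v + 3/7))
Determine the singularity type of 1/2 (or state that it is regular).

The term (-9/4)*sqrt(1 - v/(1/2)) has argument 1 - 1/2/(1/2) = 0 at 1/2: a square-root (algebraic, two-sheeted) branch point; the remaining terms are analytic or single-valued there.

The point is an algebraic (square-root) branch point.


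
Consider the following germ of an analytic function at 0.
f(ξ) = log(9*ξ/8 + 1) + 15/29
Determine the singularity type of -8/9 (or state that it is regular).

The point is a logarithmic branch point.

The term (1)*log(1 - ξ/(-8/9)) has argument 1 - -8/9/(-8/9) = 0 at -8/9: a logarithmic (infinitely-sheeted) branch point; the remaining terms are analytic or single-valued there.


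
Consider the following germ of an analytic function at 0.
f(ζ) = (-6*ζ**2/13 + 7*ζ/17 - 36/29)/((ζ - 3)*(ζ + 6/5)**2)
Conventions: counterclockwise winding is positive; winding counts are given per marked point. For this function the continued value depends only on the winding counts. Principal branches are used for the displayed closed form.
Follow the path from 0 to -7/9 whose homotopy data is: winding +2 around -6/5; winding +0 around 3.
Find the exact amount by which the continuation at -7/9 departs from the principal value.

Continued minus principal equals 0.

The function is rational, hence single-valued: continuing it around any pole returns the same value, so the difference is 0.


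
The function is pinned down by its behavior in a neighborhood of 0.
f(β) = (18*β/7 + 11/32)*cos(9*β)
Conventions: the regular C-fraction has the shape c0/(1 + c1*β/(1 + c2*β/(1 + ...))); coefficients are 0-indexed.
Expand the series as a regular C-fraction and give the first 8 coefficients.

The regular C-fraction coefficients are [11/32, -576/77, 127089/9856, -693/128, -12320/4707, -1762592/362439, 103785831243/13571958400, -29357559/176259200].

Taylor coefficients (expand at 0): a_0 = 11/32, a_1 = 18/7, a_2 = -891/64, a_3 = -729/7, a_4 = 24057/256, a_5 = 19683/28, a_6 = -649539/2560, a_7 = -531441/280.
c0 = a_0 = 11/32. Peel one level at a time: if S = 1 + c*β/S' with S'(0) = 1, then c is the β-coefficient of S and S' = c*β/(S - 1).
S_1 = c0/f = 1 + (-576/77)*β + (1143801/11858)*β^2 + ...; c1 = -576/77.
S_2 = c1*β/(S_1 - 1) = 1 + (127089/9856)*β + (1143801/16384)*β^2 + ...; c2 = 127089/9856.
S_3 = c2*β/(S_2 - 1) = 1 + (-693/128)*β + (-29645/2092)*β^2 + ...; c3 = -693/128.
S_4 = c3*β/(S_3 - 1) = 1 + (-12320/4707)*β + (-282014720/22155849)*β^2 + ...; c4 = -12320/4707.
S_5 = c4*β/(S_4 - 1) = 1 + (-1762592/362439)*β + (11531759027/310086700)*β^2 + ...; c5 = -1762592/362439.
S_6 = c5*β/(S_5 - 1) = 1 + (103785831243/13571958400)*β + (39570112520524881/31067305584640000)*β^2 + ...; c6 = 103785831243/13571958400.
S_7 = c6*β/(S_6 - 1) = 1 + (-29357559/176259200)*β + ...; c7 = -29357559/176259200.
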